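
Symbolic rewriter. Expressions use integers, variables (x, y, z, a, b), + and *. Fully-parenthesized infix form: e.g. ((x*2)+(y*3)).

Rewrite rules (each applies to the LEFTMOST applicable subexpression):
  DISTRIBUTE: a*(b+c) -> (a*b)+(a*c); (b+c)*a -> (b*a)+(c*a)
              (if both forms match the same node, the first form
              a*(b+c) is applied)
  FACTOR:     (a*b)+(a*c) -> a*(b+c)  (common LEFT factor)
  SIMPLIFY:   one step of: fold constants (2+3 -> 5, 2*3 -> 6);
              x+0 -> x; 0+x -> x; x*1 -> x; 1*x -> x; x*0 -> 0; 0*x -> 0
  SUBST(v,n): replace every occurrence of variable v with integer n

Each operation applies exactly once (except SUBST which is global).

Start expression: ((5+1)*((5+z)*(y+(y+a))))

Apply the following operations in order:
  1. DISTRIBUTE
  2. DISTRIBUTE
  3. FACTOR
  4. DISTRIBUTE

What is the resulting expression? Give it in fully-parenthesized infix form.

Answer: ((5*(((5+z)*y)+((5+z)*(y+a))))+(1*((5+z)*(y+(y+a)))))

Derivation:
Start: ((5+1)*((5+z)*(y+(y+a))))
Apply DISTRIBUTE at root (target: ((5+1)*((5+z)*(y+(y+a))))): ((5+1)*((5+z)*(y+(y+a)))) -> ((5*((5+z)*(y+(y+a))))+(1*((5+z)*(y+(y+a)))))
Apply DISTRIBUTE at LR (target: ((5+z)*(y+(y+a)))): ((5*((5+z)*(y+(y+a))))+(1*((5+z)*(y+(y+a))))) -> ((5*(((5+z)*y)+((5+z)*(y+a))))+(1*((5+z)*(y+(y+a)))))
Apply FACTOR at LR (target: (((5+z)*y)+((5+z)*(y+a)))): ((5*(((5+z)*y)+((5+z)*(y+a))))+(1*((5+z)*(y+(y+a))))) -> ((5*((5+z)*(y+(y+a))))+(1*((5+z)*(y+(y+a)))))
Apply DISTRIBUTE at LR (target: ((5+z)*(y+(y+a)))): ((5*((5+z)*(y+(y+a))))+(1*((5+z)*(y+(y+a))))) -> ((5*(((5+z)*y)+((5+z)*(y+a))))+(1*((5+z)*(y+(y+a)))))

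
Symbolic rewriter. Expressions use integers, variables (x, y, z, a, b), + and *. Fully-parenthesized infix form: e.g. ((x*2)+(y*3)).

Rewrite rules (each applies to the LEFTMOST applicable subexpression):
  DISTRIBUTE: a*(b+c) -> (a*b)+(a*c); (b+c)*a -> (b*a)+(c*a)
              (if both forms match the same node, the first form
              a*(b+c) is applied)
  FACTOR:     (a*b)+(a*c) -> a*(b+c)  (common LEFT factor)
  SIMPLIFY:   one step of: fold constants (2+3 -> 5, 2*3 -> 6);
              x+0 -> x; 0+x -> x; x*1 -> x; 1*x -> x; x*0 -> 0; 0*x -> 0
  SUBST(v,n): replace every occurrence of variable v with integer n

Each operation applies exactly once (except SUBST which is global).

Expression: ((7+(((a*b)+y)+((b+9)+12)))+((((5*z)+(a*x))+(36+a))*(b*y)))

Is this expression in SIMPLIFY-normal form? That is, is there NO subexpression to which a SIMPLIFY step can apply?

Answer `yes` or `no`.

Answer: yes

Derivation:
Expression: ((7+(((a*b)+y)+((b+9)+12)))+((((5*z)+(a*x))+(36+a))*(b*y)))
Scanning for simplifiable subexpressions (pre-order)...
  at root: ((7+(((a*b)+y)+((b+9)+12)))+((((5*z)+(a*x))+(36+a))*(b*y))) (not simplifiable)
  at L: (7+(((a*b)+y)+((b+9)+12))) (not simplifiable)
  at LR: (((a*b)+y)+((b+9)+12)) (not simplifiable)
  at LRL: ((a*b)+y) (not simplifiable)
  at LRLL: (a*b) (not simplifiable)
  at LRR: ((b+9)+12) (not simplifiable)
  at LRRL: (b+9) (not simplifiable)
  at R: ((((5*z)+(a*x))+(36+a))*(b*y)) (not simplifiable)
  at RL: (((5*z)+(a*x))+(36+a)) (not simplifiable)
  at RLL: ((5*z)+(a*x)) (not simplifiable)
  at RLLL: (5*z) (not simplifiable)
  at RLLR: (a*x) (not simplifiable)
  at RLR: (36+a) (not simplifiable)
  at RR: (b*y) (not simplifiable)
Result: no simplifiable subexpression found -> normal form.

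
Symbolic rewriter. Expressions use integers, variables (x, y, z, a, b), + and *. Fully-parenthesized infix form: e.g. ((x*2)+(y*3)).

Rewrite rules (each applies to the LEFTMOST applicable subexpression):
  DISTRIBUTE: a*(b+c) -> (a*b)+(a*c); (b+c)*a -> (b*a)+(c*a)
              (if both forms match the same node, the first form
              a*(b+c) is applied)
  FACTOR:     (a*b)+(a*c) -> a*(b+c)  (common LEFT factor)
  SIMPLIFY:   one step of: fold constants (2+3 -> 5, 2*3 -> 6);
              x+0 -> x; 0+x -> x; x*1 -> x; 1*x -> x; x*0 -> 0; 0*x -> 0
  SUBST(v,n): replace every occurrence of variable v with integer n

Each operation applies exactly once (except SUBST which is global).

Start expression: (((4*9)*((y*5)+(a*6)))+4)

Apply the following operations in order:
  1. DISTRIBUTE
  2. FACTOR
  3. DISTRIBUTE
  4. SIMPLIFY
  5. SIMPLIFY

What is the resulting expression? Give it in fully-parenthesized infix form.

Answer: (((36*(y*5))+(36*(a*6)))+4)

Derivation:
Start: (((4*9)*((y*5)+(a*6)))+4)
Apply DISTRIBUTE at L (target: ((4*9)*((y*5)+(a*6)))): (((4*9)*((y*5)+(a*6)))+4) -> ((((4*9)*(y*5))+((4*9)*(a*6)))+4)
Apply FACTOR at L (target: (((4*9)*(y*5))+((4*9)*(a*6)))): ((((4*9)*(y*5))+((4*9)*(a*6)))+4) -> (((4*9)*((y*5)+(a*6)))+4)
Apply DISTRIBUTE at L (target: ((4*9)*((y*5)+(a*6)))): (((4*9)*((y*5)+(a*6)))+4) -> ((((4*9)*(y*5))+((4*9)*(a*6)))+4)
Apply SIMPLIFY at LLL (target: (4*9)): ((((4*9)*(y*5))+((4*9)*(a*6)))+4) -> (((36*(y*5))+((4*9)*(a*6)))+4)
Apply SIMPLIFY at LRL (target: (4*9)): (((36*(y*5))+((4*9)*(a*6)))+4) -> (((36*(y*5))+(36*(a*6)))+4)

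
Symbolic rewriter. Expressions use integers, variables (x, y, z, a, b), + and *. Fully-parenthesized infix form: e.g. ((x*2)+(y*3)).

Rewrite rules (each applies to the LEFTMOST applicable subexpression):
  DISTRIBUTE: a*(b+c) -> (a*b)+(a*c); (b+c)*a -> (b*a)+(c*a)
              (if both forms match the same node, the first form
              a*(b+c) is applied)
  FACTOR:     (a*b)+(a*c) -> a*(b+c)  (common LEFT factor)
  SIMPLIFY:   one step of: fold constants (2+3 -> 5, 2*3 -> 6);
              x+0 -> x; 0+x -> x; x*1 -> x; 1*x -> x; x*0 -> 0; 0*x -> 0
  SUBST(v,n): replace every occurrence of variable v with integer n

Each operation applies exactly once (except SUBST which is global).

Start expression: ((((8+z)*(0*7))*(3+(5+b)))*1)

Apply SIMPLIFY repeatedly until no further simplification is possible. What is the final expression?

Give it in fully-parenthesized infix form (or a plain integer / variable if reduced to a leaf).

Answer: 0

Derivation:
Start: ((((8+z)*(0*7))*(3+(5+b)))*1)
Step 1: at root: ((((8+z)*(0*7))*(3+(5+b)))*1) -> (((8+z)*(0*7))*(3+(5+b))); overall: ((((8+z)*(0*7))*(3+(5+b)))*1) -> (((8+z)*(0*7))*(3+(5+b)))
Step 2: at LR: (0*7) -> 0; overall: (((8+z)*(0*7))*(3+(5+b))) -> (((8+z)*0)*(3+(5+b)))
Step 3: at L: ((8+z)*0) -> 0; overall: (((8+z)*0)*(3+(5+b))) -> (0*(3+(5+b)))
Step 4: at root: (0*(3+(5+b))) -> 0; overall: (0*(3+(5+b))) -> 0
Fixed point: 0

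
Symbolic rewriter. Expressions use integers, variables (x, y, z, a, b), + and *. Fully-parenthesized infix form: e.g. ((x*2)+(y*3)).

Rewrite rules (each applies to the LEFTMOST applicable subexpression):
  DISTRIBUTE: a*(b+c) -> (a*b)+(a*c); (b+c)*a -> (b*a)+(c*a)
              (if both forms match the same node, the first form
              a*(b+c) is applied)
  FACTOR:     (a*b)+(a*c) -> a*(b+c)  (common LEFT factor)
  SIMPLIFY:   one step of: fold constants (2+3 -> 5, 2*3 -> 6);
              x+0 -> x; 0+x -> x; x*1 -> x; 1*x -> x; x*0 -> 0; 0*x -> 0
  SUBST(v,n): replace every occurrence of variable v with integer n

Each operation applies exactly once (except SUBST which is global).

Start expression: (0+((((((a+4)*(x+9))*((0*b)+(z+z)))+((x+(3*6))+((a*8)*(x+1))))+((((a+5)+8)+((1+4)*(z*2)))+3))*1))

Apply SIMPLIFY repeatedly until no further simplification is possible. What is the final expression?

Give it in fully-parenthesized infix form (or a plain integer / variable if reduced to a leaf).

Start: (0+((((((a+4)*(x+9))*((0*b)+(z+z)))+((x+(3*6))+((a*8)*(x+1))))+((((a+5)+8)+((1+4)*(z*2)))+3))*1))
Step 1: at root: (0+((((((a+4)*(x+9))*((0*b)+(z+z)))+((x+(3*6))+((a*8)*(x+1))))+((((a+5)+8)+((1+4)*(z*2)))+3))*1)) -> ((((((a+4)*(x+9))*((0*b)+(z+z)))+((x+(3*6))+((a*8)*(x+1))))+((((a+5)+8)+((1+4)*(z*2)))+3))*1); overall: (0+((((((a+4)*(x+9))*((0*b)+(z+z)))+((x+(3*6))+((a*8)*(x+1))))+((((a+5)+8)+((1+4)*(z*2)))+3))*1)) -> ((((((a+4)*(x+9))*((0*b)+(z+z)))+((x+(3*6))+((a*8)*(x+1))))+((((a+5)+8)+((1+4)*(z*2)))+3))*1)
Step 2: at root: ((((((a+4)*(x+9))*((0*b)+(z+z)))+((x+(3*6))+((a*8)*(x+1))))+((((a+5)+8)+((1+4)*(z*2)))+3))*1) -> (((((a+4)*(x+9))*((0*b)+(z+z)))+((x+(3*6))+((a*8)*(x+1))))+((((a+5)+8)+((1+4)*(z*2)))+3)); overall: ((((((a+4)*(x+9))*((0*b)+(z+z)))+((x+(3*6))+((a*8)*(x+1))))+((((a+5)+8)+((1+4)*(z*2)))+3))*1) -> (((((a+4)*(x+9))*((0*b)+(z+z)))+((x+(3*6))+((a*8)*(x+1))))+((((a+5)+8)+((1+4)*(z*2)))+3))
Step 3: at LLRL: (0*b) -> 0; overall: (((((a+4)*(x+9))*((0*b)+(z+z)))+((x+(3*6))+((a*8)*(x+1))))+((((a+5)+8)+((1+4)*(z*2)))+3)) -> (((((a+4)*(x+9))*(0+(z+z)))+((x+(3*6))+((a*8)*(x+1))))+((((a+5)+8)+((1+4)*(z*2)))+3))
Step 4: at LLR: (0+(z+z)) -> (z+z); overall: (((((a+4)*(x+9))*(0+(z+z)))+((x+(3*6))+((a*8)*(x+1))))+((((a+5)+8)+((1+4)*(z*2)))+3)) -> (((((a+4)*(x+9))*(z+z))+((x+(3*6))+((a*8)*(x+1))))+((((a+5)+8)+((1+4)*(z*2)))+3))
Step 5: at LRLR: (3*6) -> 18; overall: (((((a+4)*(x+9))*(z+z))+((x+(3*6))+((a*8)*(x+1))))+((((a+5)+8)+((1+4)*(z*2)))+3)) -> (((((a+4)*(x+9))*(z+z))+((x+18)+((a*8)*(x+1))))+((((a+5)+8)+((1+4)*(z*2)))+3))
Step 6: at RLRL: (1+4) -> 5; overall: (((((a+4)*(x+9))*(z+z))+((x+18)+((a*8)*(x+1))))+((((a+5)+8)+((1+4)*(z*2)))+3)) -> (((((a+4)*(x+9))*(z+z))+((x+18)+((a*8)*(x+1))))+((((a+5)+8)+(5*(z*2)))+3))
Fixed point: (((((a+4)*(x+9))*(z+z))+((x+18)+((a*8)*(x+1))))+((((a+5)+8)+(5*(z*2)))+3))

Answer: (((((a+4)*(x+9))*(z+z))+((x+18)+((a*8)*(x+1))))+((((a+5)+8)+(5*(z*2)))+3))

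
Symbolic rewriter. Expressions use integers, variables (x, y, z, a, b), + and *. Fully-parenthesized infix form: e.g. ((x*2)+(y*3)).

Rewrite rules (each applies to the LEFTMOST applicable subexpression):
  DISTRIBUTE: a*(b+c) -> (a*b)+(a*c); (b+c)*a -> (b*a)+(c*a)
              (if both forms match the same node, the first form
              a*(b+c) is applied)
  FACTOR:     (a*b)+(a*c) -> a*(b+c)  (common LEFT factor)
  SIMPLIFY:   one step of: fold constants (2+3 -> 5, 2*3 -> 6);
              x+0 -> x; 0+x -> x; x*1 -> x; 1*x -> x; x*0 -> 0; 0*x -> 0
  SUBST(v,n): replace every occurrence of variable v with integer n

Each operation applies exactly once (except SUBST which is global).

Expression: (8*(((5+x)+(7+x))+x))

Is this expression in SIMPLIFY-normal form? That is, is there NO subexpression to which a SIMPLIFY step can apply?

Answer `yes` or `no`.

Expression: (8*(((5+x)+(7+x))+x))
Scanning for simplifiable subexpressions (pre-order)...
  at root: (8*(((5+x)+(7+x))+x)) (not simplifiable)
  at R: (((5+x)+(7+x))+x) (not simplifiable)
  at RL: ((5+x)+(7+x)) (not simplifiable)
  at RLL: (5+x) (not simplifiable)
  at RLR: (7+x) (not simplifiable)
Result: no simplifiable subexpression found -> normal form.

Answer: yes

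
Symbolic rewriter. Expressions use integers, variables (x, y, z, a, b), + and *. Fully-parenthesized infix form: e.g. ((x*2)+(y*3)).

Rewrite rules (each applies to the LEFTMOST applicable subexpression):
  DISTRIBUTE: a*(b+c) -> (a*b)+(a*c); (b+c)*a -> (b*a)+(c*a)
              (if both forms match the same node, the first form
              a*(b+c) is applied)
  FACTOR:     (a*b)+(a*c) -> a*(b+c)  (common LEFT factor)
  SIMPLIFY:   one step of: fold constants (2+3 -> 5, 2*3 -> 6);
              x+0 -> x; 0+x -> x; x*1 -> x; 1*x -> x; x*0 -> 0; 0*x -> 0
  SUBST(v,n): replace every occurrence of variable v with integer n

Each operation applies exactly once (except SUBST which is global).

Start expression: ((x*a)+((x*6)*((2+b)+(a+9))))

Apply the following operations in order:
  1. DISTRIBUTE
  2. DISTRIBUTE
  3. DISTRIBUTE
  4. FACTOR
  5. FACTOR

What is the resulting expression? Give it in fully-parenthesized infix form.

Start: ((x*a)+((x*6)*((2+b)+(a+9))))
Apply DISTRIBUTE at R (target: ((x*6)*((2+b)+(a+9)))): ((x*a)+((x*6)*((2+b)+(a+9)))) -> ((x*a)+(((x*6)*(2+b))+((x*6)*(a+9))))
Apply DISTRIBUTE at RL (target: ((x*6)*(2+b))): ((x*a)+(((x*6)*(2+b))+((x*6)*(a+9)))) -> ((x*a)+((((x*6)*2)+((x*6)*b))+((x*6)*(a+9))))
Apply DISTRIBUTE at RR (target: ((x*6)*(a+9))): ((x*a)+((((x*6)*2)+((x*6)*b))+((x*6)*(a+9)))) -> ((x*a)+((((x*6)*2)+((x*6)*b))+(((x*6)*a)+((x*6)*9))))
Apply FACTOR at RL (target: (((x*6)*2)+((x*6)*b))): ((x*a)+((((x*6)*2)+((x*6)*b))+(((x*6)*a)+((x*6)*9)))) -> ((x*a)+(((x*6)*(2+b))+(((x*6)*a)+((x*6)*9))))
Apply FACTOR at RR (target: (((x*6)*a)+((x*6)*9))): ((x*a)+(((x*6)*(2+b))+(((x*6)*a)+((x*6)*9)))) -> ((x*a)+(((x*6)*(2+b))+((x*6)*(a+9))))

Answer: ((x*a)+(((x*6)*(2+b))+((x*6)*(a+9))))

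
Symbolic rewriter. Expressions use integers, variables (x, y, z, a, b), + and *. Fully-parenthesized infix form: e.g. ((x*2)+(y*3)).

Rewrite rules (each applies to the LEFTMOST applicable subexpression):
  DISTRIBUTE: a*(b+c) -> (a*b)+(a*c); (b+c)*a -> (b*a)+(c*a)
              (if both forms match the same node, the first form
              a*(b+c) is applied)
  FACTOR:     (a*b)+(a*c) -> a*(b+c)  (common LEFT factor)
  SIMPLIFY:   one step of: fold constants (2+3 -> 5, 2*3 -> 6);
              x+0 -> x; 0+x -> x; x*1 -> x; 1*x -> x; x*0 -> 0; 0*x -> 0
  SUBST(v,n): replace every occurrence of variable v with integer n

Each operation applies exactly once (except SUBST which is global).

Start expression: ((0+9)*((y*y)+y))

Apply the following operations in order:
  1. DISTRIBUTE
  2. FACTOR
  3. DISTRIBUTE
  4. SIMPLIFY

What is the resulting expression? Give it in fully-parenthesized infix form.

Answer: ((9*(y*y))+((0+9)*y))

Derivation:
Start: ((0+9)*((y*y)+y))
Apply DISTRIBUTE at root (target: ((0+9)*((y*y)+y))): ((0+9)*((y*y)+y)) -> (((0+9)*(y*y))+((0+9)*y))
Apply FACTOR at root (target: (((0+9)*(y*y))+((0+9)*y))): (((0+9)*(y*y))+((0+9)*y)) -> ((0+9)*((y*y)+y))
Apply DISTRIBUTE at root (target: ((0+9)*((y*y)+y))): ((0+9)*((y*y)+y)) -> (((0+9)*(y*y))+((0+9)*y))
Apply SIMPLIFY at LL (target: (0+9)): (((0+9)*(y*y))+((0+9)*y)) -> ((9*(y*y))+((0+9)*y))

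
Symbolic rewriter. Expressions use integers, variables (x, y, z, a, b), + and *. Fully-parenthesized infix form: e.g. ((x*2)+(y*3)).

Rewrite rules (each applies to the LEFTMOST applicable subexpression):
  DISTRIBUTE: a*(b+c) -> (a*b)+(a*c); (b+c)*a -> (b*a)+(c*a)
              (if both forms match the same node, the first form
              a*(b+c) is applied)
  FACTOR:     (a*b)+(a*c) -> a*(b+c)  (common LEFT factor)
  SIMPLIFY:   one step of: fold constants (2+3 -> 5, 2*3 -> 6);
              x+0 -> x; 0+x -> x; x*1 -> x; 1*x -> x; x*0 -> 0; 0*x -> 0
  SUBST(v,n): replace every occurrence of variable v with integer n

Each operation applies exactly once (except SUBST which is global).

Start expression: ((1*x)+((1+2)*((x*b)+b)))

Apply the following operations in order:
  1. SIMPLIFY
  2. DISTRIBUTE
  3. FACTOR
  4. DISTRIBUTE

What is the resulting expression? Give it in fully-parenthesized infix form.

Start: ((1*x)+((1+2)*((x*b)+b)))
Apply SIMPLIFY at L (target: (1*x)): ((1*x)+((1+2)*((x*b)+b))) -> (x+((1+2)*((x*b)+b)))
Apply DISTRIBUTE at R (target: ((1+2)*((x*b)+b))): (x+((1+2)*((x*b)+b))) -> (x+(((1+2)*(x*b))+((1+2)*b)))
Apply FACTOR at R (target: (((1+2)*(x*b))+((1+2)*b))): (x+(((1+2)*(x*b))+((1+2)*b))) -> (x+((1+2)*((x*b)+b)))
Apply DISTRIBUTE at R (target: ((1+2)*((x*b)+b))): (x+((1+2)*((x*b)+b))) -> (x+(((1+2)*(x*b))+((1+2)*b)))

Answer: (x+(((1+2)*(x*b))+((1+2)*b)))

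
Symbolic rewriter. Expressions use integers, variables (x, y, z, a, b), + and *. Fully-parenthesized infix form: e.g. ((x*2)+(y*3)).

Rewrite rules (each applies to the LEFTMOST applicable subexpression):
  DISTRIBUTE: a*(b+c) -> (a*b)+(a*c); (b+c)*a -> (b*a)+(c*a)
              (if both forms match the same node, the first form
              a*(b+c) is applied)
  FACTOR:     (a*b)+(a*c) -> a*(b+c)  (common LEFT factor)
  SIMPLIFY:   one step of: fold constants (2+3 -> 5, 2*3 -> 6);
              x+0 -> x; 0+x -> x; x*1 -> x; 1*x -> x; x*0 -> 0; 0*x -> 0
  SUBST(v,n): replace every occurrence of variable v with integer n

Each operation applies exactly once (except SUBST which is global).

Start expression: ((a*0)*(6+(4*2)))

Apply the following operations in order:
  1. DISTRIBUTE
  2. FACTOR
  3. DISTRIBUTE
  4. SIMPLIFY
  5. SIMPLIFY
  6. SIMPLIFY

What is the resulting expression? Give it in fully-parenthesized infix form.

Start: ((a*0)*(6+(4*2)))
Apply DISTRIBUTE at root (target: ((a*0)*(6+(4*2)))): ((a*0)*(6+(4*2))) -> (((a*0)*6)+((a*0)*(4*2)))
Apply FACTOR at root (target: (((a*0)*6)+((a*0)*(4*2)))): (((a*0)*6)+((a*0)*(4*2))) -> ((a*0)*(6+(4*2)))
Apply DISTRIBUTE at root (target: ((a*0)*(6+(4*2)))): ((a*0)*(6+(4*2))) -> (((a*0)*6)+((a*0)*(4*2)))
Apply SIMPLIFY at LL (target: (a*0)): (((a*0)*6)+((a*0)*(4*2))) -> ((0*6)+((a*0)*(4*2)))
Apply SIMPLIFY at L (target: (0*6)): ((0*6)+((a*0)*(4*2))) -> (0+((a*0)*(4*2)))
Apply SIMPLIFY at root (target: (0+((a*0)*(4*2)))): (0+((a*0)*(4*2))) -> ((a*0)*(4*2))

Answer: ((a*0)*(4*2))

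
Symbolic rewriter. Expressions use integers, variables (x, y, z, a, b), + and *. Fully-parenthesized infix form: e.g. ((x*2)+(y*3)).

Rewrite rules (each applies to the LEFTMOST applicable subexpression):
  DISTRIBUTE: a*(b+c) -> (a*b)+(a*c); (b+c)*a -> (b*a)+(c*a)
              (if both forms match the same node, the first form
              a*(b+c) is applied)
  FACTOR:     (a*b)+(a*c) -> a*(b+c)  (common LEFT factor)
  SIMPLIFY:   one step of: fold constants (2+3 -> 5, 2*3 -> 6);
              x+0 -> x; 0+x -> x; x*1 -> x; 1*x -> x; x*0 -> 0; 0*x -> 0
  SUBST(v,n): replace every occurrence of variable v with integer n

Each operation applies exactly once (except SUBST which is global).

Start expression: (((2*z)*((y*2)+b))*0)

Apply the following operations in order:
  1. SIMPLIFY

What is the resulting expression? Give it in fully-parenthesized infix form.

Answer: 0

Derivation:
Start: (((2*z)*((y*2)+b))*0)
Apply SIMPLIFY at root (target: (((2*z)*((y*2)+b))*0)): (((2*z)*((y*2)+b))*0) -> 0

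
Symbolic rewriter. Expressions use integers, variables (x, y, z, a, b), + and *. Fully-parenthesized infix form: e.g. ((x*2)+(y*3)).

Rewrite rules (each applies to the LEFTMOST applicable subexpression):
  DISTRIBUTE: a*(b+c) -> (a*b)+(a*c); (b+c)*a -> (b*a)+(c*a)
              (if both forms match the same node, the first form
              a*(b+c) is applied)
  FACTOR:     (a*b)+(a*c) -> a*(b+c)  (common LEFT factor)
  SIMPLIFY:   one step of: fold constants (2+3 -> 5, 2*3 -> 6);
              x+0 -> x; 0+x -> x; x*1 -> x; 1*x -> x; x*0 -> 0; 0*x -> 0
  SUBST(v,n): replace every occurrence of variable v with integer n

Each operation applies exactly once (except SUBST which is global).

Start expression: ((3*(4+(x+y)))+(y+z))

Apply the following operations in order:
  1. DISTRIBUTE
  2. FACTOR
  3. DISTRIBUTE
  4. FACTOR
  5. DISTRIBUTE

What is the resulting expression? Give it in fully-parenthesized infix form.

Start: ((3*(4+(x+y)))+(y+z))
Apply DISTRIBUTE at L (target: (3*(4+(x+y)))): ((3*(4+(x+y)))+(y+z)) -> (((3*4)+(3*(x+y)))+(y+z))
Apply FACTOR at L (target: ((3*4)+(3*(x+y)))): (((3*4)+(3*(x+y)))+(y+z)) -> ((3*(4+(x+y)))+(y+z))
Apply DISTRIBUTE at L (target: (3*(4+(x+y)))): ((3*(4+(x+y)))+(y+z)) -> (((3*4)+(3*(x+y)))+(y+z))
Apply FACTOR at L (target: ((3*4)+(3*(x+y)))): (((3*4)+(3*(x+y)))+(y+z)) -> ((3*(4+(x+y)))+(y+z))
Apply DISTRIBUTE at L (target: (3*(4+(x+y)))): ((3*(4+(x+y)))+(y+z)) -> (((3*4)+(3*(x+y)))+(y+z))

Answer: (((3*4)+(3*(x+y)))+(y+z))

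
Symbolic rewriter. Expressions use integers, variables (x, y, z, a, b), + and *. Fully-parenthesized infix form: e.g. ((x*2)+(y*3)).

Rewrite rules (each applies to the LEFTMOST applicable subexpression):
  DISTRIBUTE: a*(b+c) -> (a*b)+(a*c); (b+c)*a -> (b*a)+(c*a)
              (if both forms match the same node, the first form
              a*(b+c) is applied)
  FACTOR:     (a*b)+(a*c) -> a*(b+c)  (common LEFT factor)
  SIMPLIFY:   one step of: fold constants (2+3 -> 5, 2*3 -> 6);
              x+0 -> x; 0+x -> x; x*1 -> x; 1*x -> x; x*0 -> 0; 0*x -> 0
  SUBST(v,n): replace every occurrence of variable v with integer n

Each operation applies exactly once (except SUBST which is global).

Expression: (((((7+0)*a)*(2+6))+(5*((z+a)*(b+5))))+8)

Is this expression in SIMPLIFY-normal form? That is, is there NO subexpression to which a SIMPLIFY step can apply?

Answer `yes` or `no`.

Expression: (((((7+0)*a)*(2+6))+(5*((z+a)*(b+5))))+8)
Scanning for simplifiable subexpressions (pre-order)...
  at root: (((((7+0)*a)*(2+6))+(5*((z+a)*(b+5))))+8) (not simplifiable)
  at L: ((((7+0)*a)*(2+6))+(5*((z+a)*(b+5)))) (not simplifiable)
  at LL: (((7+0)*a)*(2+6)) (not simplifiable)
  at LLL: ((7+0)*a) (not simplifiable)
  at LLLL: (7+0) (SIMPLIFIABLE)
  at LLR: (2+6) (SIMPLIFIABLE)
  at LR: (5*((z+a)*(b+5))) (not simplifiable)
  at LRR: ((z+a)*(b+5)) (not simplifiable)
  at LRRL: (z+a) (not simplifiable)
  at LRRR: (b+5) (not simplifiable)
Found simplifiable subexpr at path LLLL: (7+0)
One SIMPLIFY step would give: ((((7*a)*(2+6))+(5*((z+a)*(b+5))))+8)
-> NOT in normal form.

Answer: no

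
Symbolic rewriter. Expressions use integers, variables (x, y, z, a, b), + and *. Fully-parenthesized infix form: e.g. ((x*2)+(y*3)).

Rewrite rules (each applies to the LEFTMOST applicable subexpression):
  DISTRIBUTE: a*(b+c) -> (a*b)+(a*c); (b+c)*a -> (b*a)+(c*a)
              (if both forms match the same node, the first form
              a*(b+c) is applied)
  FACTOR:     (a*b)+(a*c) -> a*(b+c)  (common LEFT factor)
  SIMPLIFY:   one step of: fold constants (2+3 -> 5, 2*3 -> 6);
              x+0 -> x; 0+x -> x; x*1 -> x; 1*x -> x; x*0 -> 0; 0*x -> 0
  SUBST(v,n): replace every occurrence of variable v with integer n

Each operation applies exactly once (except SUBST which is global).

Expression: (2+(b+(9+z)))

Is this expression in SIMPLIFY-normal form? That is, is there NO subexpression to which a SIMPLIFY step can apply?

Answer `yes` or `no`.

Expression: (2+(b+(9+z)))
Scanning for simplifiable subexpressions (pre-order)...
  at root: (2+(b+(9+z))) (not simplifiable)
  at R: (b+(9+z)) (not simplifiable)
  at RR: (9+z) (not simplifiable)
Result: no simplifiable subexpression found -> normal form.

Answer: yes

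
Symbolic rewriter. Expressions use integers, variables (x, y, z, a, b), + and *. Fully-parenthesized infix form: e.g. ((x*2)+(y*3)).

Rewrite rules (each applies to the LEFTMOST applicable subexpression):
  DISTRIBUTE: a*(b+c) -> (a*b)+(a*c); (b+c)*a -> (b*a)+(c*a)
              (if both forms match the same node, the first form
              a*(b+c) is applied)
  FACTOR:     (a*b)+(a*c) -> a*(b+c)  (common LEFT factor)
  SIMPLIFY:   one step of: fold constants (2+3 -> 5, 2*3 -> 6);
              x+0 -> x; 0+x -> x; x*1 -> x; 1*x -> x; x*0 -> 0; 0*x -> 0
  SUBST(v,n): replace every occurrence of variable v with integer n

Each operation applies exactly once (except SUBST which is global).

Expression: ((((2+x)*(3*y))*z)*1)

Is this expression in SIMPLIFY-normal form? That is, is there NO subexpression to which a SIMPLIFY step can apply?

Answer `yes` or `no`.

Expression: ((((2+x)*(3*y))*z)*1)
Scanning for simplifiable subexpressions (pre-order)...
  at root: ((((2+x)*(3*y))*z)*1) (SIMPLIFIABLE)
  at L: (((2+x)*(3*y))*z) (not simplifiable)
  at LL: ((2+x)*(3*y)) (not simplifiable)
  at LLL: (2+x) (not simplifiable)
  at LLR: (3*y) (not simplifiable)
Found simplifiable subexpr at path root: ((((2+x)*(3*y))*z)*1)
One SIMPLIFY step would give: (((2+x)*(3*y))*z)
-> NOT in normal form.

Answer: no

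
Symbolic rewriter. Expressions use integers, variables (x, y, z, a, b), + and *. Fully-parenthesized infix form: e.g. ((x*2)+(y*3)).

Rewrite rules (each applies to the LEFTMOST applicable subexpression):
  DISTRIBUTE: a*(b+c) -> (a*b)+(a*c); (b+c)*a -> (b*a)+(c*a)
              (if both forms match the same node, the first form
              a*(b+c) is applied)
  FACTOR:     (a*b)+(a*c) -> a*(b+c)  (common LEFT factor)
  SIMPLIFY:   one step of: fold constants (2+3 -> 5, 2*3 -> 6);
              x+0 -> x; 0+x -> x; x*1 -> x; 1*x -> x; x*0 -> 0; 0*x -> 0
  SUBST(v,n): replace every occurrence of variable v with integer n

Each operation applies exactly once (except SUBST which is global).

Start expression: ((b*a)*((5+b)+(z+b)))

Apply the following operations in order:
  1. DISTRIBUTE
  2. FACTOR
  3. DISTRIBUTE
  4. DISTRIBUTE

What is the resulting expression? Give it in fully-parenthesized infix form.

Start: ((b*a)*((5+b)+(z+b)))
Apply DISTRIBUTE at root (target: ((b*a)*((5+b)+(z+b)))): ((b*a)*((5+b)+(z+b))) -> (((b*a)*(5+b))+((b*a)*(z+b)))
Apply FACTOR at root (target: (((b*a)*(5+b))+((b*a)*(z+b)))): (((b*a)*(5+b))+((b*a)*(z+b))) -> ((b*a)*((5+b)+(z+b)))
Apply DISTRIBUTE at root (target: ((b*a)*((5+b)+(z+b)))): ((b*a)*((5+b)+(z+b))) -> (((b*a)*(5+b))+((b*a)*(z+b)))
Apply DISTRIBUTE at L (target: ((b*a)*(5+b))): (((b*a)*(5+b))+((b*a)*(z+b))) -> ((((b*a)*5)+((b*a)*b))+((b*a)*(z+b)))

Answer: ((((b*a)*5)+((b*a)*b))+((b*a)*(z+b)))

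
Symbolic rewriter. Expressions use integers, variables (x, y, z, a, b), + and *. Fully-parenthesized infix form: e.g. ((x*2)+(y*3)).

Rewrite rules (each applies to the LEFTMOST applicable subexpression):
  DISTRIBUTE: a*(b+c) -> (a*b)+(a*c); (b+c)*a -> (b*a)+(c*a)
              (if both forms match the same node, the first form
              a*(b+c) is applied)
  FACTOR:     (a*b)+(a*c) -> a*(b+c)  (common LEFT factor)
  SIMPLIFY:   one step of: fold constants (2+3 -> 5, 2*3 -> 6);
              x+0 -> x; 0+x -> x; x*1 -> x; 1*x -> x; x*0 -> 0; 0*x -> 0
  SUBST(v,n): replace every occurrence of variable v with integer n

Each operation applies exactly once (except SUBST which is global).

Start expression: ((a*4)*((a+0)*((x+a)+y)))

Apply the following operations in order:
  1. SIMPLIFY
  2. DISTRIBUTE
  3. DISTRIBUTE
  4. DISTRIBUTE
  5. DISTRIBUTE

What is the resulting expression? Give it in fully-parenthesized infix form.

Start: ((a*4)*((a+0)*((x+a)+y)))
Apply SIMPLIFY at RL (target: (a+0)): ((a*4)*((a+0)*((x+a)+y))) -> ((a*4)*(a*((x+a)+y)))
Apply DISTRIBUTE at R (target: (a*((x+a)+y))): ((a*4)*(a*((x+a)+y))) -> ((a*4)*((a*(x+a))+(a*y)))
Apply DISTRIBUTE at root (target: ((a*4)*((a*(x+a))+(a*y)))): ((a*4)*((a*(x+a))+(a*y))) -> (((a*4)*(a*(x+a)))+((a*4)*(a*y)))
Apply DISTRIBUTE at LR (target: (a*(x+a))): (((a*4)*(a*(x+a)))+((a*4)*(a*y))) -> (((a*4)*((a*x)+(a*a)))+((a*4)*(a*y)))
Apply DISTRIBUTE at L (target: ((a*4)*((a*x)+(a*a)))): (((a*4)*((a*x)+(a*a)))+((a*4)*(a*y))) -> ((((a*4)*(a*x))+((a*4)*(a*a)))+((a*4)*(a*y)))

Answer: ((((a*4)*(a*x))+((a*4)*(a*a)))+((a*4)*(a*y)))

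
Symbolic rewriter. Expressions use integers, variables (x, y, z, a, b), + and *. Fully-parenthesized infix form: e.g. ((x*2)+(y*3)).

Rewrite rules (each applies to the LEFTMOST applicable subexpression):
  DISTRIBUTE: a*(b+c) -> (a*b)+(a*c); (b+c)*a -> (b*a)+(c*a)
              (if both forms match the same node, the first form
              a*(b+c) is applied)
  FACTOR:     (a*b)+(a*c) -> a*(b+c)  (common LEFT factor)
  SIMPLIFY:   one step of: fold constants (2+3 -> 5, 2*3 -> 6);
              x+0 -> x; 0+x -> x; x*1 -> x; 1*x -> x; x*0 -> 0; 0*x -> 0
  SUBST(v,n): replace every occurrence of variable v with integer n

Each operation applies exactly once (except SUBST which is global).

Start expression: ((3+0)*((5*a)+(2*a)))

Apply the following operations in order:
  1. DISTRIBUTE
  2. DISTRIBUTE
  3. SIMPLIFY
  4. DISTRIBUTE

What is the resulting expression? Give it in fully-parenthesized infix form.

Answer: (((3*(5*a))+0)+((3*(2*a))+(0*(2*a))))

Derivation:
Start: ((3+0)*((5*a)+(2*a)))
Apply DISTRIBUTE at root (target: ((3+0)*((5*a)+(2*a)))): ((3+0)*((5*a)+(2*a))) -> (((3+0)*(5*a))+((3+0)*(2*a)))
Apply DISTRIBUTE at L (target: ((3+0)*(5*a))): (((3+0)*(5*a))+((3+0)*(2*a))) -> (((3*(5*a))+(0*(5*a)))+((3+0)*(2*a)))
Apply SIMPLIFY at LR (target: (0*(5*a))): (((3*(5*a))+(0*(5*a)))+((3+0)*(2*a))) -> (((3*(5*a))+0)+((3+0)*(2*a)))
Apply DISTRIBUTE at R (target: ((3+0)*(2*a))): (((3*(5*a))+0)+((3+0)*(2*a))) -> (((3*(5*a))+0)+((3*(2*a))+(0*(2*a))))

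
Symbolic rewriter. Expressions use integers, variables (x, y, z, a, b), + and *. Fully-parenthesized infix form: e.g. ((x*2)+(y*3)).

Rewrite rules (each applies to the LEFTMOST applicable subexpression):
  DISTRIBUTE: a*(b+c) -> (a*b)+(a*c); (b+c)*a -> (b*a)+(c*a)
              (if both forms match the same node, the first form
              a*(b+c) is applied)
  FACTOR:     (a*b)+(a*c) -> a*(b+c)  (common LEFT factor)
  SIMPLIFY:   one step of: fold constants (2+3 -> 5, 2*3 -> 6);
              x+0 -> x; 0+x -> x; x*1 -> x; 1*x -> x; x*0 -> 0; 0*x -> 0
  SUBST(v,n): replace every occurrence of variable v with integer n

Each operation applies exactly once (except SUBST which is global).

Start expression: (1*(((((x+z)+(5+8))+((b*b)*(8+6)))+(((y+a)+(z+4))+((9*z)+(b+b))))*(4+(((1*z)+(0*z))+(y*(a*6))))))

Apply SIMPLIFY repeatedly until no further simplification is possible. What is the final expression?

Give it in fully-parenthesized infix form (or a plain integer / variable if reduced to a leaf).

Answer: (((((x+z)+13)+((b*b)*14))+(((y+a)+(z+4))+((9*z)+(b+b))))*(4+(z+(y*(a*6)))))

Derivation:
Start: (1*(((((x+z)+(5+8))+((b*b)*(8+6)))+(((y+a)+(z+4))+((9*z)+(b+b))))*(4+(((1*z)+(0*z))+(y*(a*6))))))
Step 1: at root: (1*(((((x+z)+(5+8))+((b*b)*(8+6)))+(((y+a)+(z+4))+((9*z)+(b+b))))*(4+(((1*z)+(0*z))+(y*(a*6)))))) -> (((((x+z)+(5+8))+((b*b)*(8+6)))+(((y+a)+(z+4))+((9*z)+(b+b))))*(4+(((1*z)+(0*z))+(y*(a*6))))); overall: (1*(((((x+z)+(5+8))+((b*b)*(8+6)))+(((y+a)+(z+4))+((9*z)+(b+b))))*(4+(((1*z)+(0*z))+(y*(a*6)))))) -> (((((x+z)+(5+8))+((b*b)*(8+6)))+(((y+a)+(z+4))+((9*z)+(b+b))))*(4+(((1*z)+(0*z))+(y*(a*6)))))
Step 2: at LLLR: (5+8) -> 13; overall: (((((x+z)+(5+8))+((b*b)*(8+6)))+(((y+a)+(z+4))+((9*z)+(b+b))))*(4+(((1*z)+(0*z))+(y*(a*6))))) -> (((((x+z)+13)+((b*b)*(8+6)))+(((y+a)+(z+4))+((9*z)+(b+b))))*(4+(((1*z)+(0*z))+(y*(a*6)))))
Step 3: at LLRR: (8+6) -> 14; overall: (((((x+z)+13)+((b*b)*(8+6)))+(((y+a)+(z+4))+((9*z)+(b+b))))*(4+(((1*z)+(0*z))+(y*(a*6))))) -> (((((x+z)+13)+((b*b)*14))+(((y+a)+(z+4))+((9*z)+(b+b))))*(4+(((1*z)+(0*z))+(y*(a*6)))))
Step 4: at RRLL: (1*z) -> z; overall: (((((x+z)+13)+((b*b)*14))+(((y+a)+(z+4))+((9*z)+(b+b))))*(4+(((1*z)+(0*z))+(y*(a*6))))) -> (((((x+z)+13)+((b*b)*14))+(((y+a)+(z+4))+((9*z)+(b+b))))*(4+((z+(0*z))+(y*(a*6)))))
Step 5: at RRLR: (0*z) -> 0; overall: (((((x+z)+13)+((b*b)*14))+(((y+a)+(z+4))+((9*z)+(b+b))))*(4+((z+(0*z))+(y*(a*6))))) -> (((((x+z)+13)+((b*b)*14))+(((y+a)+(z+4))+((9*z)+(b+b))))*(4+((z+0)+(y*(a*6)))))
Step 6: at RRL: (z+0) -> z; overall: (((((x+z)+13)+((b*b)*14))+(((y+a)+(z+4))+((9*z)+(b+b))))*(4+((z+0)+(y*(a*6))))) -> (((((x+z)+13)+((b*b)*14))+(((y+a)+(z+4))+((9*z)+(b+b))))*(4+(z+(y*(a*6)))))
Fixed point: (((((x+z)+13)+((b*b)*14))+(((y+a)+(z+4))+((9*z)+(b+b))))*(4+(z+(y*(a*6)))))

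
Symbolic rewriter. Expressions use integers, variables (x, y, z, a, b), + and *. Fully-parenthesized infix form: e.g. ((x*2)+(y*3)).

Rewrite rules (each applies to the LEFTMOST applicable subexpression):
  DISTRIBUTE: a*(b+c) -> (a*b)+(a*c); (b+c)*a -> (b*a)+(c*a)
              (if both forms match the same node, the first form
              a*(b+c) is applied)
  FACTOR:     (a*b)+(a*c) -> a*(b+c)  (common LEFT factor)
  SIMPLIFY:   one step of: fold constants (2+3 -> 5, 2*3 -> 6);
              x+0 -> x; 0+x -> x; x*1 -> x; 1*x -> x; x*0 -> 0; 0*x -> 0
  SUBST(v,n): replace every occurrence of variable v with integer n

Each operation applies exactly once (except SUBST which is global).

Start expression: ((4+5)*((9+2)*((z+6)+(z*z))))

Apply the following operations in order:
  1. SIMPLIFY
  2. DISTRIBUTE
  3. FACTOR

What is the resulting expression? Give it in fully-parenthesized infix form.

Start: ((4+5)*((9+2)*((z+6)+(z*z))))
Apply SIMPLIFY at L (target: (4+5)): ((4+5)*((9+2)*((z+6)+(z*z)))) -> (9*((9+2)*((z+6)+(z*z))))
Apply DISTRIBUTE at R (target: ((9+2)*((z+6)+(z*z)))): (9*((9+2)*((z+6)+(z*z)))) -> (9*(((9+2)*(z+6))+((9+2)*(z*z))))
Apply FACTOR at R (target: (((9+2)*(z+6))+((9+2)*(z*z)))): (9*(((9+2)*(z+6))+((9+2)*(z*z)))) -> (9*((9+2)*((z+6)+(z*z))))

Answer: (9*((9+2)*((z+6)+(z*z))))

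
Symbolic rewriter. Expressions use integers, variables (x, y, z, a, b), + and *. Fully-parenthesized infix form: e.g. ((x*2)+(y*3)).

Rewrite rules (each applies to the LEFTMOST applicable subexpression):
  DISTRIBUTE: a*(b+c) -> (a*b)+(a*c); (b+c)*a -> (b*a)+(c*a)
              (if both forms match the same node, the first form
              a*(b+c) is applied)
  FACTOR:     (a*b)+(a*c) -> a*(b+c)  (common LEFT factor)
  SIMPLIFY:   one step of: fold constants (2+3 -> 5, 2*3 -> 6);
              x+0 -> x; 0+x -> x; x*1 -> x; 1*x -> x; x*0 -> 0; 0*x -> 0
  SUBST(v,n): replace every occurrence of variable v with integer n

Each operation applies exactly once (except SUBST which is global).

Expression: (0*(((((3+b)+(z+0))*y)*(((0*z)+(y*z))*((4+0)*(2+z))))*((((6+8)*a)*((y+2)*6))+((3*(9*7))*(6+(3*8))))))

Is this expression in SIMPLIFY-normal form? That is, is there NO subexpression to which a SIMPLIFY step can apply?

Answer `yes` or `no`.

Expression: (0*(((((3+b)+(z+0))*y)*(((0*z)+(y*z))*((4+0)*(2+z))))*((((6+8)*a)*((y+2)*6))+((3*(9*7))*(6+(3*8))))))
Scanning for simplifiable subexpressions (pre-order)...
  at root: (0*(((((3+b)+(z+0))*y)*(((0*z)+(y*z))*((4+0)*(2+z))))*((((6+8)*a)*((y+2)*6))+((3*(9*7))*(6+(3*8)))))) (SIMPLIFIABLE)
  at R: (((((3+b)+(z+0))*y)*(((0*z)+(y*z))*((4+0)*(2+z))))*((((6+8)*a)*((y+2)*6))+((3*(9*7))*(6+(3*8))))) (not simplifiable)
  at RL: ((((3+b)+(z+0))*y)*(((0*z)+(y*z))*((4+0)*(2+z)))) (not simplifiable)
  at RLL: (((3+b)+(z+0))*y) (not simplifiable)
  at RLLL: ((3+b)+(z+0)) (not simplifiable)
  at RLLLL: (3+b) (not simplifiable)
  at RLLLR: (z+0) (SIMPLIFIABLE)
  at RLR: (((0*z)+(y*z))*((4+0)*(2+z))) (not simplifiable)
  at RLRL: ((0*z)+(y*z)) (not simplifiable)
  at RLRLL: (0*z) (SIMPLIFIABLE)
  at RLRLR: (y*z) (not simplifiable)
  at RLRR: ((4+0)*(2+z)) (not simplifiable)
  at RLRRL: (4+0) (SIMPLIFIABLE)
  at RLRRR: (2+z) (not simplifiable)
  at RR: ((((6+8)*a)*((y+2)*6))+((3*(9*7))*(6+(3*8)))) (not simplifiable)
  at RRL: (((6+8)*a)*((y+2)*6)) (not simplifiable)
  at RRLL: ((6+8)*a) (not simplifiable)
  at RRLLL: (6+8) (SIMPLIFIABLE)
  at RRLR: ((y+2)*6) (not simplifiable)
  at RRLRL: (y+2) (not simplifiable)
  at RRR: ((3*(9*7))*(6+(3*8))) (not simplifiable)
  at RRRL: (3*(9*7)) (not simplifiable)
  at RRRLR: (9*7) (SIMPLIFIABLE)
  at RRRR: (6+(3*8)) (not simplifiable)
  at RRRRR: (3*8) (SIMPLIFIABLE)
Found simplifiable subexpr at path root: (0*(((((3+b)+(z+0))*y)*(((0*z)+(y*z))*((4+0)*(2+z))))*((((6+8)*a)*((y+2)*6))+((3*(9*7))*(6+(3*8))))))
One SIMPLIFY step would give: 0
-> NOT in normal form.

Answer: no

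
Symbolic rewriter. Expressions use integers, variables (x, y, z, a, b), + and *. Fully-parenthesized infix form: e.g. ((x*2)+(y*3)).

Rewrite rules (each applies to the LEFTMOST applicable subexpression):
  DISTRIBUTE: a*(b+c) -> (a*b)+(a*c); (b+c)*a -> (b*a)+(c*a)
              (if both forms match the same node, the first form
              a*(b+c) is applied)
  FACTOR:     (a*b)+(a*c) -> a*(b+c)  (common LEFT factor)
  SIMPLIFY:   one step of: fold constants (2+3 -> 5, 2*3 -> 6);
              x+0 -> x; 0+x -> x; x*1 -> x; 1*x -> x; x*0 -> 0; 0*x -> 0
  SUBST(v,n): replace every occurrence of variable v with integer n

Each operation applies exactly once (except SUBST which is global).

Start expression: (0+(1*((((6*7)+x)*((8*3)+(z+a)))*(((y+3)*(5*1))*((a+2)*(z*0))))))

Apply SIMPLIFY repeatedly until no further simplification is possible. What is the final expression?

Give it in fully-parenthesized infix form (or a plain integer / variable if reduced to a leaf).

Answer: 0

Derivation:
Start: (0+(1*((((6*7)+x)*((8*3)+(z+a)))*(((y+3)*(5*1))*((a+2)*(z*0))))))
Step 1: at root: (0+(1*((((6*7)+x)*((8*3)+(z+a)))*(((y+3)*(5*1))*((a+2)*(z*0)))))) -> (1*((((6*7)+x)*((8*3)+(z+a)))*(((y+3)*(5*1))*((a+2)*(z*0))))); overall: (0+(1*((((6*7)+x)*((8*3)+(z+a)))*(((y+3)*(5*1))*((a+2)*(z*0)))))) -> (1*((((6*7)+x)*((8*3)+(z+a)))*(((y+3)*(5*1))*((a+2)*(z*0)))))
Step 2: at root: (1*((((6*7)+x)*((8*3)+(z+a)))*(((y+3)*(5*1))*((a+2)*(z*0))))) -> ((((6*7)+x)*((8*3)+(z+a)))*(((y+3)*(5*1))*((a+2)*(z*0)))); overall: (1*((((6*7)+x)*((8*3)+(z+a)))*(((y+3)*(5*1))*((a+2)*(z*0))))) -> ((((6*7)+x)*((8*3)+(z+a)))*(((y+3)*(5*1))*((a+2)*(z*0))))
Step 3: at LLL: (6*7) -> 42; overall: ((((6*7)+x)*((8*3)+(z+a)))*(((y+3)*(5*1))*((a+2)*(z*0)))) -> (((42+x)*((8*3)+(z+a)))*(((y+3)*(5*1))*((a+2)*(z*0))))
Step 4: at LRL: (8*3) -> 24; overall: (((42+x)*((8*3)+(z+a)))*(((y+3)*(5*1))*((a+2)*(z*0)))) -> (((42+x)*(24+(z+a)))*(((y+3)*(5*1))*((a+2)*(z*0))))
Step 5: at RLR: (5*1) -> 5; overall: (((42+x)*(24+(z+a)))*(((y+3)*(5*1))*((a+2)*(z*0)))) -> (((42+x)*(24+(z+a)))*(((y+3)*5)*((a+2)*(z*0))))
Step 6: at RRR: (z*0) -> 0; overall: (((42+x)*(24+(z+a)))*(((y+3)*5)*((a+2)*(z*0)))) -> (((42+x)*(24+(z+a)))*(((y+3)*5)*((a+2)*0)))
Step 7: at RR: ((a+2)*0) -> 0; overall: (((42+x)*(24+(z+a)))*(((y+3)*5)*((a+2)*0))) -> (((42+x)*(24+(z+a)))*(((y+3)*5)*0))
Step 8: at R: (((y+3)*5)*0) -> 0; overall: (((42+x)*(24+(z+a)))*(((y+3)*5)*0)) -> (((42+x)*(24+(z+a)))*0)
Step 9: at root: (((42+x)*(24+(z+a)))*0) -> 0; overall: (((42+x)*(24+(z+a)))*0) -> 0
Fixed point: 0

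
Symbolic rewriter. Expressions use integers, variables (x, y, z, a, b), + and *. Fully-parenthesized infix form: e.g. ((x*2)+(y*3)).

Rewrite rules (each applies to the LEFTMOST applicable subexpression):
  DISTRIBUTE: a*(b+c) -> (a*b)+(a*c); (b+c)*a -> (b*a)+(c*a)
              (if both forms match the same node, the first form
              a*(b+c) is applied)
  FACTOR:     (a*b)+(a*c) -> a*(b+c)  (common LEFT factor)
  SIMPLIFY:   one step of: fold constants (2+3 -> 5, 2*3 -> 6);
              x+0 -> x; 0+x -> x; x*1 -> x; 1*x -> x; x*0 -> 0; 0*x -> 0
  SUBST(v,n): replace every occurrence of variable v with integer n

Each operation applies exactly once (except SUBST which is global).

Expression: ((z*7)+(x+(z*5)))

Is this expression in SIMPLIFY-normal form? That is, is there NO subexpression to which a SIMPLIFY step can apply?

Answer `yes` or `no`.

Answer: yes

Derivation:
Expression: ((z*7)+(x+(z*5)))
Scanning for simplifiable subexpressions (pre-order)...
  at root: ((z*7)+(x+(z*5))) (not simplifiable)
  at L: (z*7) (not simplifiable)
  at R: (x+(z*5)) (not simplifiable)
  at RR: (z*5) (not simplifiable)
Result: no simplifiable subexpression found -> normal form.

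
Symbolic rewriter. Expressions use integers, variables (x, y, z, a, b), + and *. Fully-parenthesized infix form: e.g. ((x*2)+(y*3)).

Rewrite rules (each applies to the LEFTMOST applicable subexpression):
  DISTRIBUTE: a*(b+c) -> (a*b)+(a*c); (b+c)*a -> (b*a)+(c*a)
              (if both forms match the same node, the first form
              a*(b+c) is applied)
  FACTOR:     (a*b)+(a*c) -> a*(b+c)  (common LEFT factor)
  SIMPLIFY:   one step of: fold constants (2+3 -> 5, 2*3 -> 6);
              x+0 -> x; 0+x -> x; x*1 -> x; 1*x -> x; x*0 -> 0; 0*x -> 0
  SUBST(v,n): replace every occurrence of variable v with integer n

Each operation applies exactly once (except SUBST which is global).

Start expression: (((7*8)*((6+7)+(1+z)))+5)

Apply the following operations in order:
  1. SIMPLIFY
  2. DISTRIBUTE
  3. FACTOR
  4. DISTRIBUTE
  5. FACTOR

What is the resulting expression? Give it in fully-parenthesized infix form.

Start: (((7*8)*((6+7)+(1+z)))+5)
Apply SIMPLIFY at LL (target: (7*8)): (((7*8)*((6+7)+(1+z)))+5) -> ((56*((6+7)+(1+z)))+5)
Apply DISTRIBUTE at L (target: (56*((6+7)+(1+z)))): ((56*((6+7)+(1+z)))+5) -> (((56*(6+7))+(56*(1+z)))+5)
Apply FACTOR at L (target: ((56*(6+7))+(56*(1+z)))): (((56*(6+7))+(56*(1+z)))+5) -> ((56*((6+7)+(1+z)))+5)
Apply DISTRIBUTE at L (target: (56*((6+7)+(1+z)))): ((56*((6+7)+(1+z)))+5) -> (((56*(6+7))+(56*(1+z)))+5)
Apply FACTOR at L (target: ((56*(6+7))+(56*(1+z)))): (((56*(6+7))+(56*(1+z)))+5) -> ((56*((6+7)+(1+z)))+5)

Answer: ((56*((6+7)+(1+z)))+5)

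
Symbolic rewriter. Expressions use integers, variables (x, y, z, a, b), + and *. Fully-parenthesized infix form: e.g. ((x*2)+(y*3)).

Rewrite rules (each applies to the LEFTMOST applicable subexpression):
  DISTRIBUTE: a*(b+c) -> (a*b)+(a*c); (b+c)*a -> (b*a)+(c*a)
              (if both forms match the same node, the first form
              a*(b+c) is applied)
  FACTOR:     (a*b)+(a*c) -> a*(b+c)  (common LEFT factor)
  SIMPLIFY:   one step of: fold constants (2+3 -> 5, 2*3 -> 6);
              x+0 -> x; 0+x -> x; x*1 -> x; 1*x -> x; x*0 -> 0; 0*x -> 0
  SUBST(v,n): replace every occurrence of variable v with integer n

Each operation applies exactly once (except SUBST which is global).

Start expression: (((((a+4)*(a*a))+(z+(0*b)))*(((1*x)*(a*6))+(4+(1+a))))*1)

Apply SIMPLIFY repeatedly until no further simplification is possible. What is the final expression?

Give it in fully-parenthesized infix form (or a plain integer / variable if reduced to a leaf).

Start: (((((a+4)*(a*a))+(z+(0*b)))*(((1*x)*(a*6))+(4+(1+a))))*1)
Step 1: at root: (((((a+4)*(a*a))+(z+(0*b)))*(((1*x)*(a*6))+(4+(1+a))))*1) -> ((((a+4)*(a*a))+(z+(0*b)))*(((1*x)*(a*6))+(4+(1+a)))); overall: (((((a+4)*(a*a))+(z+(0*b)))*(((1*x)*(a*6))+(4+(1+a))))*1) -> ((((a+4)*(a*a))+(z+(0*b)))*(((1*x)*(a*6))+(4+(1+a))))
Step 2: at LRR: (0*b) -> 0; overall: ((((a+4)*(a*a))+(z+(0*b)))*(((1*x)*(a*6))+(4+(1+a)))) -> ((((a+4)*(a*a))+(z+0))*(((1*x)*(a*6))+(4+(1+a))))
Step 3: at LR: (z+0) -> z; overall: ((((a+4)*(a*a))+(z+0))*(((1*x)*(a*6))+(4+(1+a)))) -> ((((a+4)*(a*a))+z)*(((1*x)*(a*6))+(4+(1+a))))
Step 4: at RLL: (1*x) -> x; overall: ((((a+4)*(a*a))+z)*(((1*x)*(a*6))+(4+(1+a)))) -> ((((a+4)*(a*a))+z)*((x*(a*6))+(4+(1+a))))
Fixed point: ((((a+4)*(a*a))+z)*((x*(a*6))+(4+(1+a))))

Answer: ((((a+4)*(a*a))+z)*((x*(a*6))+(4+(1+a))))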